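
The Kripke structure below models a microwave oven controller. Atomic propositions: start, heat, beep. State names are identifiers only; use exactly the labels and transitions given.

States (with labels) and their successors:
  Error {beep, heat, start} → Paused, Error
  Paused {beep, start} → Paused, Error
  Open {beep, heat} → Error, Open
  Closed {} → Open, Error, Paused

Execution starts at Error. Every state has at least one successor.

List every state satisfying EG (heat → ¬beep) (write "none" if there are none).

{Paused, Closed}

States satisfying heat → ¬beep: {Paused, Closed}.
States satisfying EG (heat → ¬beep): {Paused, Closed}.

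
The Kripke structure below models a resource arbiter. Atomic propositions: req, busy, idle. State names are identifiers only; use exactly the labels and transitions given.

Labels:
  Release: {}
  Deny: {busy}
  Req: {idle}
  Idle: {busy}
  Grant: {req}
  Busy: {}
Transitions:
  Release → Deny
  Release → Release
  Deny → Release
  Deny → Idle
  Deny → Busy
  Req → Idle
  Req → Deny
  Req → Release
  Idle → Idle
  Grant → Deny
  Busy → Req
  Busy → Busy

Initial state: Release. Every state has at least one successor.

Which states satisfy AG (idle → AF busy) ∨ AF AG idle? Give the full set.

{Idle}

States satisfying idle → AF busy: {Release, Deny, Idle, Grant, Busy}.
States satisfying AG (idle → AF busy): {Idle}.
States satisfying AG idle: ∅.
States satisfying AF AG idle: ∅.
States satisfying AG (idle → AF busy) ∨ AF AG idle: {Idle}.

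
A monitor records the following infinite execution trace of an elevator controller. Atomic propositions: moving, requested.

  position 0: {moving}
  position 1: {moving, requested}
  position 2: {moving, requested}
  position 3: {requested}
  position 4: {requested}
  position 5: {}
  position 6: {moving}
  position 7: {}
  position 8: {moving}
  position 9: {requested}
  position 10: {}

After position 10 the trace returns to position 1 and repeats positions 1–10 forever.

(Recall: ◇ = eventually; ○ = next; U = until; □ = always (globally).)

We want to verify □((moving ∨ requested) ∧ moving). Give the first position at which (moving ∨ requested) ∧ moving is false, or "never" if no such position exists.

Check (moving ∨ requested) ∧ moving at each position in order: 0 ✓, 1 ✓, 2 ✓.
At position 3 the labels are {requested}, so (moving ∨ requested) ∧ moving is false there. This is the first violation.

3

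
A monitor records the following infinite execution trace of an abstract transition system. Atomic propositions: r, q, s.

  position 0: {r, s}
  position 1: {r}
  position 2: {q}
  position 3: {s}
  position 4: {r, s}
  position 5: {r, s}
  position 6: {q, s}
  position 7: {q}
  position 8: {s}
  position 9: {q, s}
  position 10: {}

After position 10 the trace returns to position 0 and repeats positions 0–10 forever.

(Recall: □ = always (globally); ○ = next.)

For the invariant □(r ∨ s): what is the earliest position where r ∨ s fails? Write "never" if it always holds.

2

Check r ∨ s at each position in order: 0 ✓, 1 ✓.
At position 2 the labels are {q}, so r ∨ s is false there. This is the first violation.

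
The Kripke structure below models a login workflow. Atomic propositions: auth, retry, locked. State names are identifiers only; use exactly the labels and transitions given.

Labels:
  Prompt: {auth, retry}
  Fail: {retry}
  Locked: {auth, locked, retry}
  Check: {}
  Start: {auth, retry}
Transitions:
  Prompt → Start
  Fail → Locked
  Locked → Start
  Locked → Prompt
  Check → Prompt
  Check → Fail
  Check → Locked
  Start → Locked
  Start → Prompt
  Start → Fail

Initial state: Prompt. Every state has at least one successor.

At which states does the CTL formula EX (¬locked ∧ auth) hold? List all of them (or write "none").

{Prompt, Locked, Check, Start}

States satisfying ¬locked ∧ auth: {Prompt, Start}.
States satisfying EX (¬locked ∧ auth): {Prompt, Locked, Check, Start}.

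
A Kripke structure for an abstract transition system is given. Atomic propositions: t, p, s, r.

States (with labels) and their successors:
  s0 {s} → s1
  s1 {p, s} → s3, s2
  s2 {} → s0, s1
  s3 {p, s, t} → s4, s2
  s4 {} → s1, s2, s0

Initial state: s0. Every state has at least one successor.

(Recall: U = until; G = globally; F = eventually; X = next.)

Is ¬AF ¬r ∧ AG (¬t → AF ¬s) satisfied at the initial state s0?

States satisfying ¬r: {s0, s1, s2, s3, s4}.
States satisfying AF ¬r: {s0, s1, s2, s3, s4}.
States satisfying ¬AF ¬r: ∅.
States satisfying ¬t → AF ¬s: {s0, s1, s2, s3, s4}.
States satisfying AG (¬t → AF ¬s): {s0, s1, s2, s3, s4}.
States satisfying ¬AF ¬r ∧ AG (¬t → AF ¬s): ∅.
s0 ∉ Sat(¬AF ¬r ∧ AG (¬t → AF ¬s)).

Violated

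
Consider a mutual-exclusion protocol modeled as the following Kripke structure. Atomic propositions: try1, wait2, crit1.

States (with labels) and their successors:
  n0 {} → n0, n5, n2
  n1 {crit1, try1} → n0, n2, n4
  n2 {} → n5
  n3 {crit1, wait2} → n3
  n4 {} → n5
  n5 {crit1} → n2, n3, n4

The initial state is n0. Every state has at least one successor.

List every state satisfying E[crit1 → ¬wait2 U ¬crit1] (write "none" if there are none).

States satisfying crit1 → ¬wait2: {n0, n1, n2, n4, n5}.
States satisfying ¬crit1: {n0, n2, n4}.
States satisfying E[crit1 → ¬wait2 U ¬crit1]: {n0, n1, n2, n4, n5}.

{n0, n1, n2, n4, n5}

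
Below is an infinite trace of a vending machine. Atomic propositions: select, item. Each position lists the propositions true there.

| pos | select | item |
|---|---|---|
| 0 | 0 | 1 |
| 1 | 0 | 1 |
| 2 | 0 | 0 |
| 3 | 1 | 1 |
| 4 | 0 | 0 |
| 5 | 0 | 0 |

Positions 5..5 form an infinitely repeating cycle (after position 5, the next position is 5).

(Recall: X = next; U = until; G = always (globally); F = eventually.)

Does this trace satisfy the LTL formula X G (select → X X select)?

The position after 0 is 1; G (select → X X select) is false there.

Does not hold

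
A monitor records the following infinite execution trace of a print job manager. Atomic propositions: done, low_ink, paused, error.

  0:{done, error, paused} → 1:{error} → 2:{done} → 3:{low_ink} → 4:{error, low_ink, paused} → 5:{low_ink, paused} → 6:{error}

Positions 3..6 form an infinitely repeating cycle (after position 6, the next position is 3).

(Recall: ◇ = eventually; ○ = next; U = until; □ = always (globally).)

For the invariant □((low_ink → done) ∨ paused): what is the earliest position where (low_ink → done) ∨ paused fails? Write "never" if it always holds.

3

Check (low_ink → done) ∨ paused at each position in order: 0 ✓, 1 ✓, 2 ✓.
At position 3 the labels are {low_ink}, so (low_ink → done) ∨ paused is false there. This is the first violation.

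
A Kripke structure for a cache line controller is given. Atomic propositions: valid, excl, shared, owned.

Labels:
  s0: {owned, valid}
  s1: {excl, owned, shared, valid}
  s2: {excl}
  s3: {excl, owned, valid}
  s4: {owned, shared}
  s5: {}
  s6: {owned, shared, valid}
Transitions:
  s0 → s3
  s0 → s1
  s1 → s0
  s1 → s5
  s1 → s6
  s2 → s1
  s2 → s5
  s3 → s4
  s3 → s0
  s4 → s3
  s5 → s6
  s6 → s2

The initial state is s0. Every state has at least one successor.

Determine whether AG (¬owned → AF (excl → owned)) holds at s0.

States satisfying ¬owned → AF (excl → owned): {s0, s1, s2, s3, s4, s5, s6}.
States satisfying AG (¬owned → AF (excl → owned)): {s0, s1, s2, s3, s4, s5, s6}.
Every state reachable from s0 satisfies ¬owned → AF (excl → owned).
s0 ∈ Sat(AG (¬owned → AF (excl → owned))).

Yes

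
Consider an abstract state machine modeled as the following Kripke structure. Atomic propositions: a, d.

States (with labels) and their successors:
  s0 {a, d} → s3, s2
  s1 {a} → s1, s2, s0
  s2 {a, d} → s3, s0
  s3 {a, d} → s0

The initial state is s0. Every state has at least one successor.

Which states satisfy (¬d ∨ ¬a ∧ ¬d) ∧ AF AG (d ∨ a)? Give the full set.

States satisfying ¬d: {s1}.
States satisfying ¬a: ∅.
States satisfying ¬a ∧ ¬d: ∅.
States satisfying ¬d ∨ ¬a ∧ ¬d: {s1}.
States satisfying AG (d ∨ a): {s0, s1, s2, s3}.
States satisfying AF AG (d ∨ a): {s0, s1, s2, s3}.
States satisfying (¬d ∨ ¬a ∧ ¬d) ∧ AF AG (d ∨ a): {s1}.

{s1}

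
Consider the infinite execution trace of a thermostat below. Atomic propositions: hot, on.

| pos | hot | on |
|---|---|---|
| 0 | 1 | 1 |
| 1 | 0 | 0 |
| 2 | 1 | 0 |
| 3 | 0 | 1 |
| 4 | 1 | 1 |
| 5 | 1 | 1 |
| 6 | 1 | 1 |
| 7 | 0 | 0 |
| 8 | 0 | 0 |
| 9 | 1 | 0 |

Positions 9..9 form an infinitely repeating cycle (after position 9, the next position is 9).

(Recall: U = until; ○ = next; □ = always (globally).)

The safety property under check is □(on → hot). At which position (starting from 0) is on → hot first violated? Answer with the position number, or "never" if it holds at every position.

Check on → hot at each position in order: 0 ✓, 1 ✓, 2 ✓.
At position 3 the labels are {on}, so on → hot is false there. This is the first violation.

3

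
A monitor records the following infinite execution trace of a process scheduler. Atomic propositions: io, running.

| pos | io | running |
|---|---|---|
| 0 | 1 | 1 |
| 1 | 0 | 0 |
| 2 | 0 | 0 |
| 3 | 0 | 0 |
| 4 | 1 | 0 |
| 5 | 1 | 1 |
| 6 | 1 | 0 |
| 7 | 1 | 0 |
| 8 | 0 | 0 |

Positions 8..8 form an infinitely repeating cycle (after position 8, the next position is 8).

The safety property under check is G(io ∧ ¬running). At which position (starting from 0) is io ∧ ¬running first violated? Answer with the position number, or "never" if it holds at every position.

At position 0 the labels are {io, running}, so io ∧ ¬running is false there. This is the first violation.

0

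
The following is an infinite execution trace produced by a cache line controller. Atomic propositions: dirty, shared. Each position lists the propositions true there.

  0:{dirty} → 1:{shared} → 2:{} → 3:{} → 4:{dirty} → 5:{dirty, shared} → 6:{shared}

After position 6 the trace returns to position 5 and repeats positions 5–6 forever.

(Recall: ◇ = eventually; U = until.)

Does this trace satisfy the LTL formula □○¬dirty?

○¬dirty must hold at every position from 0 onward. It fails at position 3, so □○¬dirty is false.

Does not hold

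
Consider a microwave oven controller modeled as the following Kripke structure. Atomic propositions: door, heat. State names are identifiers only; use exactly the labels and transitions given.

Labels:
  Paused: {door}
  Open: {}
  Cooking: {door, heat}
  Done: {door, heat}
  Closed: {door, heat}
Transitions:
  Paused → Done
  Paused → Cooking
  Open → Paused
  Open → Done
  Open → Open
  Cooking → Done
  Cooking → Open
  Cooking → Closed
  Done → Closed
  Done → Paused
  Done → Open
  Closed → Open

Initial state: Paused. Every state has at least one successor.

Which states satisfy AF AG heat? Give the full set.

States satisfying AG heat: ∅.
States satisfying AF AG heat: ∅.

none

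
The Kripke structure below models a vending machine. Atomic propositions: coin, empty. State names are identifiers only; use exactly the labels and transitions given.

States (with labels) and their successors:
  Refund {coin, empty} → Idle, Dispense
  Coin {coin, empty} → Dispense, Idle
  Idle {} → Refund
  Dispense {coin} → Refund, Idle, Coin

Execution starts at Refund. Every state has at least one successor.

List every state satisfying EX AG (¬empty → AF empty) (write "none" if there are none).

States satisfying AG (¬empty → AF empty): {Refund, Coin, Idle, Dispense}.
States satisfying EX AG (¬empty → AF empty): {Refund, Coin, Idle, Dispense}.

{Refund, Coin, Idle, Dispense}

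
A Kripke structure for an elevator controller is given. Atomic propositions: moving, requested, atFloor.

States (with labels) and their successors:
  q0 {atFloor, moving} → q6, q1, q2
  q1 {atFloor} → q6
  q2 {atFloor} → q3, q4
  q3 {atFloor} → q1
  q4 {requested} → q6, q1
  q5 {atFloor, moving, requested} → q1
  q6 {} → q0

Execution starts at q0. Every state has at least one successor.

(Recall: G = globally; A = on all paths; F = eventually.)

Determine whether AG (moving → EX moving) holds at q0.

States satisfying moving → EX moving: {q1, q2, q3, q4, q6}.
States satisfying AG (moving → EX moving): ∅.
q0 is reachable from q0 and violates moving → EX moving, so AG fails at q0.
q0 ∉ Sat(AG (moving → EX moving)).

No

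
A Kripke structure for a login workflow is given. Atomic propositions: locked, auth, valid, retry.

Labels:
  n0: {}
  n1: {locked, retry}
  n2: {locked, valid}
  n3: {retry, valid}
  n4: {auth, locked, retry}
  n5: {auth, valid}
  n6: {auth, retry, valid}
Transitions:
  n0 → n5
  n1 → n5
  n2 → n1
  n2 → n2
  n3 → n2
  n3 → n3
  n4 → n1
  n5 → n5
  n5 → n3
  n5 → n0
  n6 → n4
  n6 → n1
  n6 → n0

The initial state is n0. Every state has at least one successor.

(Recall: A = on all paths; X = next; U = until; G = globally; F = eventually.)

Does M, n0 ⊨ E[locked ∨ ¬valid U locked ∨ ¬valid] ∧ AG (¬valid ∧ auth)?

States satisfying locked ∨ ¬valid: {n0, n1, n2, n4}.
States satisfying E[locked ∨ ¬valid U locked ∨ ¬valid]: {n0, n1, n2, n4}.
States satisfying ¬valid ∧ auth: {n4}.
States satisfying AG (¬valid ∧ auth): ∅.
States satisfying E[locked ∨ ¬valid U locked ∨ ¬valid] ∧ AG (¬valid ∧ auth): ∅.
n0 ∉ Sat(E[locked ∨ ¬valid U locked ∨ ¬valid] ∧ AG (¬valid ∧ auth)).

No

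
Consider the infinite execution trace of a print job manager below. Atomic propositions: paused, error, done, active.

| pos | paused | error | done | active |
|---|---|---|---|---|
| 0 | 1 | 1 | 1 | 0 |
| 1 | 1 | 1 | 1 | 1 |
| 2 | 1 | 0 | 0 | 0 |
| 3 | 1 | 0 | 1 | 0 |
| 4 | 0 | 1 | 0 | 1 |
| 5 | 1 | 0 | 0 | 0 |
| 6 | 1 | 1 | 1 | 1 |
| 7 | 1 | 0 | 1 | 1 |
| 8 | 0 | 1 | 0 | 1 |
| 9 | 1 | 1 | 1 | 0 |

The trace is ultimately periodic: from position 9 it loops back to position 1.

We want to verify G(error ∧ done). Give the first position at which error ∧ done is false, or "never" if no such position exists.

2

Check error ∧ done at each position in order: 0 ✓, 1 ✓.
At position 2 the labels are {paused}, so error ∧ done is false there. This is the first violation.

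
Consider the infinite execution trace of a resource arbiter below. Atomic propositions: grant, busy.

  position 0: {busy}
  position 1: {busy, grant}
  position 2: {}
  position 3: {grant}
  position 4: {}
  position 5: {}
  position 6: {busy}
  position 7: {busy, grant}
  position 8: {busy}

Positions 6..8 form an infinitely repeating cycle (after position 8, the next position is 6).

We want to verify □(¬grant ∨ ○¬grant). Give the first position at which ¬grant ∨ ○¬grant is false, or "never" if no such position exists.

¬grant ∨ ○¬grant holds at every position 0..8, and those are all the positions the trace ever visits, so the invariant □(¬grant ∨ ○¬grant) is never violated.

never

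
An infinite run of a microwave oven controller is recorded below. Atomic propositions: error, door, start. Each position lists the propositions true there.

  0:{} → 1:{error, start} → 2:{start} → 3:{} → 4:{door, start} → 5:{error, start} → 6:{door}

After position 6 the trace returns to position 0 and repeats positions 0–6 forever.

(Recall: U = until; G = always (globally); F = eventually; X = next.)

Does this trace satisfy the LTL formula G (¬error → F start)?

¬error → F start holds at every position 0..6, and those are all positions ever visited, so G (¬error → F start) holds.
Positions where ¬error holds: 0, 2, 3, 4, 6.
Check F start at each: 0→ok, 2→ok, 3→ok, 4→ok, 6→ok.

Yes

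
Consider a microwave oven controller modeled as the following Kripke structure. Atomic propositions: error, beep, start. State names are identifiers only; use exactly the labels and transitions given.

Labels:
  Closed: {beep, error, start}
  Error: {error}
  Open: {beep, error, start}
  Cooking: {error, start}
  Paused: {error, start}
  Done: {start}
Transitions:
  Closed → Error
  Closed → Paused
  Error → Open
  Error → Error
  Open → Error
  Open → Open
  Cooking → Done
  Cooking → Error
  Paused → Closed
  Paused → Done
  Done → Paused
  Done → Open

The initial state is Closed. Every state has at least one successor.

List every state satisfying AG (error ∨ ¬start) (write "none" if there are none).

States satisfying error ∨ ¬start: {Closed, Error, Open, Cooking, Paused}.
States satisfying AG (error ∨ ¬start): {Error, Open}.

{Error, Open}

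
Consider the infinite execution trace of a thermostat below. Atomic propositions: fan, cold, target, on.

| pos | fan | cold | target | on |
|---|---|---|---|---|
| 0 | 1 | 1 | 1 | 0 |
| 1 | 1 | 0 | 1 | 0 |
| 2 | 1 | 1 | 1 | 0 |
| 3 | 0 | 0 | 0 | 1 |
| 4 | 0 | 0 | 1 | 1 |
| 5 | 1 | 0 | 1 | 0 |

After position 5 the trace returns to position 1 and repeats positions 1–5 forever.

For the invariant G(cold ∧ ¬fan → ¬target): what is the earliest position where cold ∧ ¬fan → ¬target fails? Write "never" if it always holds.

never

cold ∧ ¬fan → ¬target holds at every position 0..5, and those are all the positions the trace ever visits, so the invariant G(cold ∧ ¬fan → ¬target) is never violated.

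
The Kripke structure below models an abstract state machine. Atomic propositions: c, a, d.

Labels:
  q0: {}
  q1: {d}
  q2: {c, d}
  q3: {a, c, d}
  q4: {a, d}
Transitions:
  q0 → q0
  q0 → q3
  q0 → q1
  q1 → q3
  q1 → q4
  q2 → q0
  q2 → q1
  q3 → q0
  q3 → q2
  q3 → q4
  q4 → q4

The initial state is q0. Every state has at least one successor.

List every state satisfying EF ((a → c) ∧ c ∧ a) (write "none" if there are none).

States satisfying (a → c) ∧ c ∧ a: {q3}.
States satisfying EF ((a → c) ∧ c ∧ a): {q0, q1, q2, q3}.

{q0, q1, q2, q3}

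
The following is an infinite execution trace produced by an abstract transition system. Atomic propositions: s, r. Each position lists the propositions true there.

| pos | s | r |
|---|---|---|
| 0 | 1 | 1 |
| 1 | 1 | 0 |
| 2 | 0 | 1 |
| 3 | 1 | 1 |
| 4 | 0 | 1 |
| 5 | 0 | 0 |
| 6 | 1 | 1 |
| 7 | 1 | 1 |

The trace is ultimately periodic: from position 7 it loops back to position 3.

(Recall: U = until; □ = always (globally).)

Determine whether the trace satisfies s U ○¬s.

Walking from position 0: ○¬s first holds at position 1, and s holds at every earlier position along the way, so s U ○¬s holds.

Satisfied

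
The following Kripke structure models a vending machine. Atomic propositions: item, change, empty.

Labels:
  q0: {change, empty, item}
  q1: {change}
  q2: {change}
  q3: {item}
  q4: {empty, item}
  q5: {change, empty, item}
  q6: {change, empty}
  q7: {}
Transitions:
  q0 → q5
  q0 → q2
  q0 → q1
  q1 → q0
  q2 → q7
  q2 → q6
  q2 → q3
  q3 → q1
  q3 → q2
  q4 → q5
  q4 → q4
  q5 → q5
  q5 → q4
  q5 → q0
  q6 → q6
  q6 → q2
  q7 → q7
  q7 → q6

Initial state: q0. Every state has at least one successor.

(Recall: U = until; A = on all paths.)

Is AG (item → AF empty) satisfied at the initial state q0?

No

States satisfying item → AF empty: {q0, q1, q2, q4, q5, q6, q7}.
States satisfying AG (item → AF empty): ∅.
q3 is reachable from q0 and violates item → AF empty, so AG fails at q0.
q0 ∉ Sat(AG (item → AF empty)).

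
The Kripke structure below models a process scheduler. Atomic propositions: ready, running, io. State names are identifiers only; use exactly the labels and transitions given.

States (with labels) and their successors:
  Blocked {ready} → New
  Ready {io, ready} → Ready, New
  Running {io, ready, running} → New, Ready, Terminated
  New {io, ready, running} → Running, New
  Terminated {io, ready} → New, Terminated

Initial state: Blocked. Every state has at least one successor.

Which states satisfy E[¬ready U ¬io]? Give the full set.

States satisfying ¬ready: ∅.
States satisfying ¬io: {Blocked}.
States satisfying E[¬ready U ¬io]: {Blocked}.

{Blocked}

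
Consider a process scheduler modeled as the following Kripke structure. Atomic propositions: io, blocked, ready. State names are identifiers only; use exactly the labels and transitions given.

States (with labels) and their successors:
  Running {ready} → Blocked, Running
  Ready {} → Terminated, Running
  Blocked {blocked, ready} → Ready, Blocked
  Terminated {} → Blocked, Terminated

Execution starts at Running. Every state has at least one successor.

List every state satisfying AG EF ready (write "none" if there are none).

{Running, Ready, Blocked, Terminated}

States satisfying EF ready: {Running, Ready, Blocked, Terminated}.
States satisfying AG EF ready: {Running, Ready, Blocked, Terminated}.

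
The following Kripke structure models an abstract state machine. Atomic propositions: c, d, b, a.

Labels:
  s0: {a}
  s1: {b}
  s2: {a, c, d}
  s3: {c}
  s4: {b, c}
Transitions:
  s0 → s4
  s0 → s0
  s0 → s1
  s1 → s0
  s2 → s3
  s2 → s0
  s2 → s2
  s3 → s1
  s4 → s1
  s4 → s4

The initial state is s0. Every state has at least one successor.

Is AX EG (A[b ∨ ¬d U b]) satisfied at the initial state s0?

States satisfying EG (A[b ∨ ¬d U b]): {s4}.
States satisfying AX EG (A[b ∨ ¬d U b]): ∅.
s0 ∉ Sat(AX EG (A[b ∨ ¬d U b])).

Violated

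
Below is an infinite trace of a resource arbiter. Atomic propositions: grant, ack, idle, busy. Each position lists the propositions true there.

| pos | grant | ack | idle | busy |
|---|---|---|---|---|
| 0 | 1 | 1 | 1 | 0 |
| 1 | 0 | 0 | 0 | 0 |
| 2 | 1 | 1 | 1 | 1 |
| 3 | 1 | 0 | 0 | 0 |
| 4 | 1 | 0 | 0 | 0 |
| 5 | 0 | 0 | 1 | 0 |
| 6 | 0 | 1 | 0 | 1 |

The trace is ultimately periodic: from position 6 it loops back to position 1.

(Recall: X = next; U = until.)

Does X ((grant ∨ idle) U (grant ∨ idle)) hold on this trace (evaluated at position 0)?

The position after 0 is 1; (grant ∨ idle) U (grant ∨ idle) is false there.

No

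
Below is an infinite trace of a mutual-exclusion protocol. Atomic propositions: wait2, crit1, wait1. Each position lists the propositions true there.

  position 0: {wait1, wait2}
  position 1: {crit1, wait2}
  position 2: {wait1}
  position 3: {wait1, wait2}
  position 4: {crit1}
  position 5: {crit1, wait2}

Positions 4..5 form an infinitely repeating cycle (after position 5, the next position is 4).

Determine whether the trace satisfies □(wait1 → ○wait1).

wait1 → ○wait1 must hold at every position from 0 onward. It fails at position 0, so □(wait1 → ○wait1) is false.
Positions where wait1 holds: 0, 2, 3.
Check ○wait1 at each: 0→fails, 2→ok, 3→fails.

Does not hold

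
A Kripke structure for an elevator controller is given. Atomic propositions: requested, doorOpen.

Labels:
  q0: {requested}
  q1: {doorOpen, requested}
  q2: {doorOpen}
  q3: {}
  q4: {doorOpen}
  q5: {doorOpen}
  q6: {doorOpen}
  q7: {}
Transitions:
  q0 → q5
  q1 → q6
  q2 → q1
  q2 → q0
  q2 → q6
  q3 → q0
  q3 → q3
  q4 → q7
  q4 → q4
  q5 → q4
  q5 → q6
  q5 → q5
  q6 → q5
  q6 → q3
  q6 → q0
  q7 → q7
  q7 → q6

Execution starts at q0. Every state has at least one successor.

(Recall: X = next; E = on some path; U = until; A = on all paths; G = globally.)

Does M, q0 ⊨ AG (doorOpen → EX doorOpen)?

States satisfying doorOpen → EX doorOpen: {q0, q1, q2, q3, q4, q5, q6, q7}.
States satisfying AG (doorOpen → EX doorOpen): {q0, q1, q2, q3, q4, q5, q6, q7}.
Every state reachable from q0 satisfies doorOpen → EX doorOpen.
q0 ∈ Sat(AG (doorOpen → EX doorOpen)).

Yes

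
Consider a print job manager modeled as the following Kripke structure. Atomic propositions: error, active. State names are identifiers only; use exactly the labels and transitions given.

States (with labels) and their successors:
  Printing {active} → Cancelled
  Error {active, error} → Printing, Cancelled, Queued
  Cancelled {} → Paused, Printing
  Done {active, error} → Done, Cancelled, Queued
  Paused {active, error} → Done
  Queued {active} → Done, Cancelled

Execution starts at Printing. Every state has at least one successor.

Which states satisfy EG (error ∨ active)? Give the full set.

{Error, Done, Paused, Queued}

States satisfying error ∨ active: {Printing, Error, Done, Paused, Queued}.
States satisfying EG (error ∨ active): {Error, Done, Paused, Queued}.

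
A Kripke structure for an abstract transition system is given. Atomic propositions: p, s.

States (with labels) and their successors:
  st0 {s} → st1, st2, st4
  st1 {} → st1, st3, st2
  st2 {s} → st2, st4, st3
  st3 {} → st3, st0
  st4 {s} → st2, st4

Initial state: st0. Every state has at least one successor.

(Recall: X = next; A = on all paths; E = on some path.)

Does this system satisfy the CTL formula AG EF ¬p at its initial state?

Holds

States satisfying EF ¬p: {st0, st1, st2, st3, st4}.
States satisfying AG EF ¬p: {st0, st1, st2, st3, st4}.
Every state reachable from st0 satisfies EF ¬p.
st0 ∈ Sat(AG EF ¬p).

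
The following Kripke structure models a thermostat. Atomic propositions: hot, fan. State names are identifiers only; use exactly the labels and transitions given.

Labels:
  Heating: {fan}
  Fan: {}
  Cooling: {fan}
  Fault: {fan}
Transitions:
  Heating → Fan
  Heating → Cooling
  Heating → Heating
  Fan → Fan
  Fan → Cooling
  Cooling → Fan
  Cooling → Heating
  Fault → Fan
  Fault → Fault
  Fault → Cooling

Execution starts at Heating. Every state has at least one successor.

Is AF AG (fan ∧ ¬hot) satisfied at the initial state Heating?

States satisfying AG (fan ∧ ¬hot): ∅.
States satisfying AF AG (fan ∧ ¬hot): ∅.
There is a path from Heating along which AG (fan ∧ ¬hot) never holds.
Heating ∉ Sat(AF AG (fan ∧ ¬hot)).

Violated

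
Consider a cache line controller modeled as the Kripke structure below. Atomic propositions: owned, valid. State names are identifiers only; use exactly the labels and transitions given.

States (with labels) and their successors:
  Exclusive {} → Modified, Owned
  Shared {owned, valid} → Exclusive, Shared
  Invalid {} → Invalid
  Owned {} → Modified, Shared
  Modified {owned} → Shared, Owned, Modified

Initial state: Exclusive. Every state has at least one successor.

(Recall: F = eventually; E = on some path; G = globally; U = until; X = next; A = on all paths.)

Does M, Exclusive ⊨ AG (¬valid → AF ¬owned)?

States satisfying ¬valid → AF ¬owned: {Exclusive, Shared, Invalid, Owned}.
States satisfying AG (¬valid → AF ¬owned): {Invalid}.
Modified is reachable from Exclusive and violates ¬valid → AF ¬owned, so AG fails at Exclusive.
Exclusive ∉ Sat(AG (¬valid → AF ¬owned)).

No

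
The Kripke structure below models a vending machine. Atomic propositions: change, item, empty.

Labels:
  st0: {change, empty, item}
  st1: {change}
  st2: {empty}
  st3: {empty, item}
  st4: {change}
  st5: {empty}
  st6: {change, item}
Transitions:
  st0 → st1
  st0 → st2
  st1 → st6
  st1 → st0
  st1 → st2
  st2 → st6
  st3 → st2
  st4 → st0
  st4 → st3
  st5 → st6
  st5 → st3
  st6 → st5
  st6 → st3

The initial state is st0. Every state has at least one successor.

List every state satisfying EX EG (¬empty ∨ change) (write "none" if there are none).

States satisfying EG (¬empty ∨ change): {st0, st1, st4}.
States satisfying EX EG (¬empty ∨ change): {st0, st1, st4}.

{st0, st1, st4}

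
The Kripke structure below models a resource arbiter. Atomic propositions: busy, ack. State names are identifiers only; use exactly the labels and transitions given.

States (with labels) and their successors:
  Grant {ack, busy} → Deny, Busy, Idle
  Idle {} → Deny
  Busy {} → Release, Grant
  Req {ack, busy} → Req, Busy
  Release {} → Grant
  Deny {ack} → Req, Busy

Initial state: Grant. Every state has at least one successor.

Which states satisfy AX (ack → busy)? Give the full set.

States satisfying ack → busy: {Grant, Idle, Busy, Req, Release}.
States satisfying AX (ack → busy): {Busy, Req, Release, Deny}.

{Busy, Req, Release, Deny}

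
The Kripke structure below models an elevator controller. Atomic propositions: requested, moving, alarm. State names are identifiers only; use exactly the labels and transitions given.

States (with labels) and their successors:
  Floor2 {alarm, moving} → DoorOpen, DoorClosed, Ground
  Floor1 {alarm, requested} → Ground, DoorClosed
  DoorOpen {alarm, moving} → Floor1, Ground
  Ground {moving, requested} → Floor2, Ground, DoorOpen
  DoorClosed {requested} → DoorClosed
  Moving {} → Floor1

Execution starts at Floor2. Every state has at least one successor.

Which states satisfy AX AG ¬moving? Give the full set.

States satisfying AG ¬moving: {DoorClosed}.
States satisfying AX AG ¬moving: {DoorClosed}.

{DoorClosed}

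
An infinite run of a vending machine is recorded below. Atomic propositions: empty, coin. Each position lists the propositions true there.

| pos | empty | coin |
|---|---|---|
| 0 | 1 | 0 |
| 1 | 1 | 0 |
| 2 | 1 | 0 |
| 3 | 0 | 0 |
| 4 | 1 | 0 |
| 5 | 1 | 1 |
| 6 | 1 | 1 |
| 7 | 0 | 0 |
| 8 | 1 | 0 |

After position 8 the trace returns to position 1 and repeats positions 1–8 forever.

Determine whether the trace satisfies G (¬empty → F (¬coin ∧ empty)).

¬empty → F (¬coin ∧ empty) holds at every position 0..8, and those are all positions ever visited, so G (¬empty → F (¬coin ∧ empty)) holds.
Positions where ¬empty holds: 3, 7.
Check F (¬coin ∧ empty) at each: 3→ok, 7→ok.

Yes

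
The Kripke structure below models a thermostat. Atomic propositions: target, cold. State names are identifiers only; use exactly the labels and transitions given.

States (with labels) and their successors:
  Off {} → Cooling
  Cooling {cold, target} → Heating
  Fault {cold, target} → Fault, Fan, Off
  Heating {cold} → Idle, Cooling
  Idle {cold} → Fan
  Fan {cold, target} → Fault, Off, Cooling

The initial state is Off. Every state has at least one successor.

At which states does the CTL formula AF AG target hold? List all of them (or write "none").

States satisfying AG target: ∅.
States satisfying AF AG target: ∅.

none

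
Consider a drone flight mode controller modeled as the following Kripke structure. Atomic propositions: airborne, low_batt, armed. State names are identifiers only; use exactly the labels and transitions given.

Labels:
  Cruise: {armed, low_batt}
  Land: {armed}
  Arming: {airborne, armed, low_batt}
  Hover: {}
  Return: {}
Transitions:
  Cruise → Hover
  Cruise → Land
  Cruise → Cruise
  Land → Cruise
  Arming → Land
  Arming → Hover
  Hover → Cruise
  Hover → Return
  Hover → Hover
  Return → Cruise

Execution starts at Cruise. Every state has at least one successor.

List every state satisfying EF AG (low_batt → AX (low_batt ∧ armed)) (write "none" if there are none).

States satisfying AG (low_batt → AX (low_batt ∧ armed)): ∅.
States satisfying EF AG (low_batt → AX (low_batt ∧ armed)): ∅.

none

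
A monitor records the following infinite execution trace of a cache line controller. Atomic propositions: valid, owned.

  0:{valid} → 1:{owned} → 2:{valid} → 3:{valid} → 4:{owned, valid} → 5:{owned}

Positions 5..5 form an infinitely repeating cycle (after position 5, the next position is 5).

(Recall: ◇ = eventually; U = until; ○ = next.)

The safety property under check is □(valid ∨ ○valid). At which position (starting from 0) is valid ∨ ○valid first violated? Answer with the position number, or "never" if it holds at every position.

5

Check valid ∨ ○valid at each position in order: 0 ✓, 1 ✓, 2 ✓, 3 ✓, 4 ✓.
At position 5 the labels are {owned} and the next position 5 has {owned}, so valid ∨ ○valid is false there. This is the first violation.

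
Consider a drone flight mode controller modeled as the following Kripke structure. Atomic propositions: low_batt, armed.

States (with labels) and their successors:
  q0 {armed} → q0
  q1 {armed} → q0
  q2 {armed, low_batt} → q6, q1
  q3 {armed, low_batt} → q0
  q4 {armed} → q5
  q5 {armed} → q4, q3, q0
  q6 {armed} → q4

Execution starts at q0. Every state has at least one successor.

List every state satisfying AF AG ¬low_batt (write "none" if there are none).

States satisfying AG ¬low_batt: {q0, q1}.
States satisfying AF AG ¬low_batt: {q0, q1, q3}.

{q0, q1, q3}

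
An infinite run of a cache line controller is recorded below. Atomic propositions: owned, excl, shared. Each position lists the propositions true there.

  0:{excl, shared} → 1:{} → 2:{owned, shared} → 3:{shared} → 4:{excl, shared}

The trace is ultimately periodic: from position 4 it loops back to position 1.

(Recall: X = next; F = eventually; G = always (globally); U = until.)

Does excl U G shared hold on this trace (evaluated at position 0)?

Walking from position 0: at position 1, G shared has not yet held and excl fails, so excl U G shared is false.

Does not hold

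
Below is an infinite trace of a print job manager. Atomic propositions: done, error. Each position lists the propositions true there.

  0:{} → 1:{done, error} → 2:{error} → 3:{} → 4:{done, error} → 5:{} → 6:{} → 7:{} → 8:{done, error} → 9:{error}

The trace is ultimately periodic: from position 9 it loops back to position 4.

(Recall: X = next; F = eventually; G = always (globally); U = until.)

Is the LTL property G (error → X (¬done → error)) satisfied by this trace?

error → X (¬done → error) must hold at every position from 0 onward. It fails at position 2, so G (error → X (¬done → error)) is false.
Positions where error holds: 1, 2, 4, 8, 9.
Check X (¬done → error) at each: 1→ok, 2→fails, 4→fails, 8→ok, 9→ok.

Violated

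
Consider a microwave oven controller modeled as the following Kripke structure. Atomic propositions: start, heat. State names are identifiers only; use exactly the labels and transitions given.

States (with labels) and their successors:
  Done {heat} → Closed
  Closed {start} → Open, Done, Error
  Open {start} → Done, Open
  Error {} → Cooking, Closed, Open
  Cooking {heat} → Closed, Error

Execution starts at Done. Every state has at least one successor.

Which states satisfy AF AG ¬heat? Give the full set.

none

States satisfying AG ¬heat: ∅.
States satisfying AF AG ¬heat: ∅.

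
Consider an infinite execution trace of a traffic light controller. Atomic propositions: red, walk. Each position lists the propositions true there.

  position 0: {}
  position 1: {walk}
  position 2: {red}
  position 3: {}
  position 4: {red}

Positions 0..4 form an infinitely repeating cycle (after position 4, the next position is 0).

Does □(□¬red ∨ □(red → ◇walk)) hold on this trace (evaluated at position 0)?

Satisfied

□¬red ∨ □(red → ◇walk) holds at every position 0..4, and those are all positions ever visited, so □(□¬red ∨ □(red → ◇walk)) holds.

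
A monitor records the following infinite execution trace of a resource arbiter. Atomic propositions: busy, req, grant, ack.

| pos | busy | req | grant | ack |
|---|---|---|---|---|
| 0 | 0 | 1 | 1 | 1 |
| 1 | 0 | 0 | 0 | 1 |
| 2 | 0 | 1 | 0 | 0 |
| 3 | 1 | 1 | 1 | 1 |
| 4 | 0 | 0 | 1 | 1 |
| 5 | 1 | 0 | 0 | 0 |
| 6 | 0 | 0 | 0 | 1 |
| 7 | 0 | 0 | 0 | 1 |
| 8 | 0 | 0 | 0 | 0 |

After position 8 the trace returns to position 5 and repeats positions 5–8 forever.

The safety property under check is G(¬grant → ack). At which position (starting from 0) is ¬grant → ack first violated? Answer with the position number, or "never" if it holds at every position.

Check ¬grant → ack at each position in order: 0 ✓, 1 ✓.
At position 2 the labels are {req}, so ¬grant → ack is false there. This is the first violation.

2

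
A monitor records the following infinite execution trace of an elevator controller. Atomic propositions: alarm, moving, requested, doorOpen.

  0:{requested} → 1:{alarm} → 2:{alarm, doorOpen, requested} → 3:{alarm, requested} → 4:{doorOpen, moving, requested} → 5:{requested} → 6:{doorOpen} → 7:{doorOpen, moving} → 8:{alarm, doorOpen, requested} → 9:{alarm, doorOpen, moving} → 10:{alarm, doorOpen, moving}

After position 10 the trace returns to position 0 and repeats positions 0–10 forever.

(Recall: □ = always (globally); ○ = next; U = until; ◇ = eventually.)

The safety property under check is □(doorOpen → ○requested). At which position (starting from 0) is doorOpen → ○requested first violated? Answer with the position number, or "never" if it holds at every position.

Check doorOpen → ○requested at each position in order: 0 ✓, 1 ✓, 2 ✓, 3 ✓, 4 ✓, 5 ✓.
At position 6 the labels are {doorOpen} and the next position 7 has {doorOpen, moving}, so doorOpen → ○requested is false there. This is the first violation.

6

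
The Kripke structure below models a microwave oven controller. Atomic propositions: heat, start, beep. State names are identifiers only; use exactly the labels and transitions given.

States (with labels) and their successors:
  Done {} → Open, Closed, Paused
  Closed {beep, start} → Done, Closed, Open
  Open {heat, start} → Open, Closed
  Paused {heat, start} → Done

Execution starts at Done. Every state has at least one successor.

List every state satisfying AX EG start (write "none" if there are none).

{Open}

States satisfying EG start: {Closed, Open}.
States satisfying AX EG start: {Open}.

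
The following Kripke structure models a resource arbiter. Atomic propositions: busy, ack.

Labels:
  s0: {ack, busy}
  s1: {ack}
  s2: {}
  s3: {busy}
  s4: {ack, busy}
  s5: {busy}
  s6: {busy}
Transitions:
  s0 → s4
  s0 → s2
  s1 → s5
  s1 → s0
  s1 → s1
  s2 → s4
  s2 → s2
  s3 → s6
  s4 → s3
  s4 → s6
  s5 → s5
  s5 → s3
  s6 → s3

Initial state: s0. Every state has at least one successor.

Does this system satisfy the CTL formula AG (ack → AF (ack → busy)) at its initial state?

Yes

States satisfying ack → AF (ack → busy): {s0, s2, s3, s4, s5, s6}.
States satisfying AG (ack → AF (ack → busy)): {s0, s2, s3, s4, s5, s6}.
Every state reachable from s0 satisfies ack → AF (ack → busy).
s0 ∈ Sat(AG (ack → AF (ack → busy))).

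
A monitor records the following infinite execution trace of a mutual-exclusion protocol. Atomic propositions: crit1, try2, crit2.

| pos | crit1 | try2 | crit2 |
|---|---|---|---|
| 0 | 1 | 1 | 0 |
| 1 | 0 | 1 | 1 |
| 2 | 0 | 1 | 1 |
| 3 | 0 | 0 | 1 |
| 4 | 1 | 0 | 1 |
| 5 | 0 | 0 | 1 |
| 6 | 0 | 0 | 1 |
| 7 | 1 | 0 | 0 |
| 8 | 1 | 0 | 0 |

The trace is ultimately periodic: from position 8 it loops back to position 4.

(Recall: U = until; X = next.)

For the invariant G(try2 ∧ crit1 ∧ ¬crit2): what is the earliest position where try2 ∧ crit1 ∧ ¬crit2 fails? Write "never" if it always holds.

Check try2 ∧ crit1 ∧ ¬crit2 at each position in order: 0 ✓.
At position 1 the labels are {crit2, try2}, so try2 ∧ crit1 ∧ ¬crit2 is false there. This is the first violation.

1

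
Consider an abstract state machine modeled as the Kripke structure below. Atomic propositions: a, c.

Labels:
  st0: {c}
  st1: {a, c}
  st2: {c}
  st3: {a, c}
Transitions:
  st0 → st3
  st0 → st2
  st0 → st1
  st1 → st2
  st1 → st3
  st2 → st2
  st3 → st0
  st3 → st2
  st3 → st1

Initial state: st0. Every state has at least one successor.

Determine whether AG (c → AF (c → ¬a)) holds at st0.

States satisfying c → AF (c → ¬a): {st0, st2}.
States satisfying AG (c → AF (c → ¬a)): {st2}.
st1 is reachable from st0 and violates c → AF (c → ¬a), so AG fails at st0.
st0 ∉ Sat(AG (c → AF (c → ¬a))).

Does not hold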